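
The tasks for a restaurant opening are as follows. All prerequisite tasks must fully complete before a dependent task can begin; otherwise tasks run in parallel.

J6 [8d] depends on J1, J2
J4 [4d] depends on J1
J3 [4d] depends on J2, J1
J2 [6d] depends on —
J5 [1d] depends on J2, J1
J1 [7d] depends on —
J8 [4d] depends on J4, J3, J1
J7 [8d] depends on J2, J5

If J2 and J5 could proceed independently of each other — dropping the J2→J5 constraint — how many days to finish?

With the dependency in place, J1→J5→J7 = 7+1+8 = 16 sets the finish at 16 days.
Dropping J2→J5 doesn't change J5's earliest start (7); another predecessor still binds.
New critical path: J1→J5→J7 = 7+1+8 = 16 ⇒ 16 days.

16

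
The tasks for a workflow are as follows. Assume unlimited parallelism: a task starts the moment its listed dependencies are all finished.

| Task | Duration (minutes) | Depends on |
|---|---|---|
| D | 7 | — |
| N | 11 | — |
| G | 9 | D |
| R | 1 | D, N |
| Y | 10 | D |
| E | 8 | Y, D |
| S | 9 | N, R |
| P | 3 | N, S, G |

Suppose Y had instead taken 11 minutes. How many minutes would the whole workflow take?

Actual critical path: D→Y→E = 7+10+8 = 25 ⇒ 25 minutes.
Since Y is critical, the +1 change carries straight to that chain (now 26 minutes).
That remains the longest chain; total 26 minutes.

26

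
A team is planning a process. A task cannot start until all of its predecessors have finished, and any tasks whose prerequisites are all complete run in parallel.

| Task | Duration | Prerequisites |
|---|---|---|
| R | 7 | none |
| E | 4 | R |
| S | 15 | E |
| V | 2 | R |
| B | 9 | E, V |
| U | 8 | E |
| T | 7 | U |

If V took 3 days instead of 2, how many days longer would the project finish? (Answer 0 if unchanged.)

Critical path before the change: R→E→S = 7+4+15 = 26 giving 26 days.
The longest path through V is only 18 days, so V has float 8.
The critical path is still R→E→S; finish is now 26 days.
Change in finish: 26 − 26 = +0 days.

0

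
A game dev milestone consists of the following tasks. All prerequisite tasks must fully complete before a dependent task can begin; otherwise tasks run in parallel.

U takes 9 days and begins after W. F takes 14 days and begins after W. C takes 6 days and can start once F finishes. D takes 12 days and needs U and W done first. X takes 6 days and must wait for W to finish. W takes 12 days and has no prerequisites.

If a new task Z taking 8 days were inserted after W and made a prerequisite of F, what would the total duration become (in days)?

40

Originally the project takes 33 days.
With Z inserted, F now waits for max(W, Z).
New critical path: W→Z→F→C = 12+8+14+6 = 40 ⇒ 40 days.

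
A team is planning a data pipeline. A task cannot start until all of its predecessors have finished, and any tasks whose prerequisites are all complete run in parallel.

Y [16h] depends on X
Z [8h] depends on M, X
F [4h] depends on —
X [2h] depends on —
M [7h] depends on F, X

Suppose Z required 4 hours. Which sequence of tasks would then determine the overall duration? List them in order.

X, Y

The binding path is F→M→Z = 4+7+8 = 19; finish at 19 hours.
Z lies on that path, so at 4 hours the path becomes 15 hours.
The binding chain switches to X→Y = 2+16 = 18; finish 18 hours.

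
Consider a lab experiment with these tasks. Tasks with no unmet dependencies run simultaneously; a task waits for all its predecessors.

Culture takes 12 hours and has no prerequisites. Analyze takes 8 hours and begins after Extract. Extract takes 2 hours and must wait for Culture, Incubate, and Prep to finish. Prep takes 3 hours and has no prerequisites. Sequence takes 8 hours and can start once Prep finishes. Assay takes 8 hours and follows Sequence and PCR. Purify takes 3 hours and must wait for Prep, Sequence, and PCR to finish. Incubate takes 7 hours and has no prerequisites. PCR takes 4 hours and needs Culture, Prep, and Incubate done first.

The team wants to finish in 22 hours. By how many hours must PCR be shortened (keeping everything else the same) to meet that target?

Current finish: 24 hours; target: 22.
PCR is on every critical path, so each hour cut from PCR cuts the finish by one (this holds down to a finish of 22).
Need 24 − 22 = 2 hours off PCR → PCR becomes 2 hours, finish becomes 22.

2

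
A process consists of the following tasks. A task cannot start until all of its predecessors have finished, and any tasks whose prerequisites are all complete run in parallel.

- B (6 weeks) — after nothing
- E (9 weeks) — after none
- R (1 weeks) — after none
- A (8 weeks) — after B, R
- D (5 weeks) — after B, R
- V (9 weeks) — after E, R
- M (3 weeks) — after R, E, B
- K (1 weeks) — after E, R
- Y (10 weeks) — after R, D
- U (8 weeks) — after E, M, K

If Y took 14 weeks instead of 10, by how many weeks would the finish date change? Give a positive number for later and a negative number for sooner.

The binding path is B→D→Y = 6+5+10 = 21; finish at 21 weeks.
Y is on the critical path; changing it to 14 makes that path 25 weeks.
The critical path is still B→D→Y; finish is now 25 weeks.
Change in finish: 25 − 21 = +4 weeks.

4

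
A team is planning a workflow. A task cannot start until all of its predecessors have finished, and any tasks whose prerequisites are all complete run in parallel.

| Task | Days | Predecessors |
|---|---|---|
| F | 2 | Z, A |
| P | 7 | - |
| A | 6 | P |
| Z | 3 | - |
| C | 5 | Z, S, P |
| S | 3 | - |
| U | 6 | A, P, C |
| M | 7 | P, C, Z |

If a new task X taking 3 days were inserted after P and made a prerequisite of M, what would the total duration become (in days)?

Originally the schedule takes 19 days.
With X inserted, M now waits for max(P, C, Z, X).
New critical path: P→C→M = 7+5+7 = 19 ⇒ 19 days.

19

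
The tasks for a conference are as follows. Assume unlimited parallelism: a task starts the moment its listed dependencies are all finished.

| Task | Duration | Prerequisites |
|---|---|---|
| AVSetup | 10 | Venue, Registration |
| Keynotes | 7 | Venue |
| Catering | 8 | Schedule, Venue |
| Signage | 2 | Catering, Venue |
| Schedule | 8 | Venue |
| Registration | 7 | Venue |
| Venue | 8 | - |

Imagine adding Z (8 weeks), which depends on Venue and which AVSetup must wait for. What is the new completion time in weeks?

26

Originally the plan takes 26 weeks.
With Z inserted, AVSetup now waits for max(Venue, Registration, Z).
New critical path: Venue→Z→AVSetup = 8+8+10 = 26 ⇒ 26 weeks.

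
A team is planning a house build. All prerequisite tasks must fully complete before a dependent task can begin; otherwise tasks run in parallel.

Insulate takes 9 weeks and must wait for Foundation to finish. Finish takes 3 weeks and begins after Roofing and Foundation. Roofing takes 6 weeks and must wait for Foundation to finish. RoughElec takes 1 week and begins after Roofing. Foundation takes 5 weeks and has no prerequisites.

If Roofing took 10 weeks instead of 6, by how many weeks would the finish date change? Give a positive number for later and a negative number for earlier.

4

As given, the longest chain is Foundation→Roofing→Finish = 5+6+3 = 14, so the finish is 14 weeks.
Roofing lies on that path, so at 10 weeks the path becomes 18 weeks.
No other chain overtakes it, so the finish is 18 weeks.
Change in finish: 18 − 14 = +4 weeks.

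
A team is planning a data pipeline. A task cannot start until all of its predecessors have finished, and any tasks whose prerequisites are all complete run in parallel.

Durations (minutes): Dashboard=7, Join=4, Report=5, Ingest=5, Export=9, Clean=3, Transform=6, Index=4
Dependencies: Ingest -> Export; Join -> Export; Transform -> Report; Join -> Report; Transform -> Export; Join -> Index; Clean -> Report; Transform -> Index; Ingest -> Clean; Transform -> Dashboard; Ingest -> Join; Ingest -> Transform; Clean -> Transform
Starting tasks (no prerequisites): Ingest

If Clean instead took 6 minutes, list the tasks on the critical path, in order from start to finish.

As given, the longest chain is Ingest→Clean→Transform→Export = 5+3+6+9 = 23, so the finish is 23 minutes.
Since Clean is critical, the +3 change carries straight to that chain (now 26 minutes).
The critical path is still Ingest→Clean→Transform→Export; finish is now 26 minutes.

Ingest, Clean, Transform, Export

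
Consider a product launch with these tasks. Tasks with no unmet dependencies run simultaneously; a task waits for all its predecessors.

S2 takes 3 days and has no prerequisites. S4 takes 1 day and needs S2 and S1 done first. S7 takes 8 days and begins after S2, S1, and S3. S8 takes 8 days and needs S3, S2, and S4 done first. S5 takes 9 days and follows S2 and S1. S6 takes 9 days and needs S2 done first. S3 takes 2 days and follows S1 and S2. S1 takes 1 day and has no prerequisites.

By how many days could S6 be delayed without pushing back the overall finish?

1

Critical path: S2→S3→S7 = 3+2+8 = 13, so the finish is 13 days.
Longest path through S6: 12 days (earliest finish 12, latest finish 13).
So S6 can slip 13 − 12 = 1 day.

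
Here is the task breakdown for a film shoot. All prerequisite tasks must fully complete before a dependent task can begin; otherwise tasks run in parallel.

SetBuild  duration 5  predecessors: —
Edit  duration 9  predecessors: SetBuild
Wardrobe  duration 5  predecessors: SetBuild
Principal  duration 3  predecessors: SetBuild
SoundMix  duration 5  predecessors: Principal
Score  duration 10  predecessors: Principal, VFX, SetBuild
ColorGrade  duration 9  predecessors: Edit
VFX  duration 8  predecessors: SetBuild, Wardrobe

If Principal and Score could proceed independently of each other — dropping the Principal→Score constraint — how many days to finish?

With the dependency in place, SetBuild→Wardrobe→VFX→Score = 5+5+8+10 = 28 sets the finish at 28 days.
Dropping Principal→Score doesn't change Score's earliest start (18); another predecessor still binds.
After: SetBuild→Wardrobe→VFX→Score = 5+5+8+10 = 28 → 28 days.

28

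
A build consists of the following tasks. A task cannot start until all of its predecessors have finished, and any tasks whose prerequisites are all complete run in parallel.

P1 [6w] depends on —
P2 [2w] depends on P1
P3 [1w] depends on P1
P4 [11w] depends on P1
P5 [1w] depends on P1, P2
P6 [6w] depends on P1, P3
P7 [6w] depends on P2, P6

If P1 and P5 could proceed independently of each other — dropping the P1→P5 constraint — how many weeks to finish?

19

Before: longest chain P1→P3→P6→P7 = 6+1+6+6 = 19, finish 19.
Dropping P1→P5 doesn't change P5's earliest start (8); another predecessor still binds.
New critical path: P1→P3→P6→P7 = 6+1+6+6 = 19 ⇒ 19 weeks.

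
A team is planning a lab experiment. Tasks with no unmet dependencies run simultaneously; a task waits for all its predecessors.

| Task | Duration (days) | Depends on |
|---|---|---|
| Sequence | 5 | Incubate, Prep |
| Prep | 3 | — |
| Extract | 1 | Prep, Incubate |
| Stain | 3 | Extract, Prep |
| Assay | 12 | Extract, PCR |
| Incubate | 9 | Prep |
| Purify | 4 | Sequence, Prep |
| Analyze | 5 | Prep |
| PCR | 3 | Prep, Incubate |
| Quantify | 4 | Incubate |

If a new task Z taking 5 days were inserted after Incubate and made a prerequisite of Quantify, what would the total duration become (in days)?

Originally the project takes 27 days.
With Z inserted, Quantify now waits for max(Incubate, Z).
New critical path: Prep→Incubate→PCR→Assay = 3+9+3+12 = 27 ⇒ 27 days.

27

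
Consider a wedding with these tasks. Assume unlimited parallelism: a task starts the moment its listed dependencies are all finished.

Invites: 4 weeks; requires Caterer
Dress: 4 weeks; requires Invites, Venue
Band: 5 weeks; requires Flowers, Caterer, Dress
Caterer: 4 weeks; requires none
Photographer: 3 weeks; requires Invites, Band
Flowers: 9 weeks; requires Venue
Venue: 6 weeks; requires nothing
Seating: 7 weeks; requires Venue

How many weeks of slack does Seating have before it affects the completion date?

10

Venue→Flowers→Band→Photographer = 6+9+5+3 = 23 sets the makespan at 23 weeks.
Seating finishes as early as 13 and must finish by 23.
So Seating can slip 23 − 13 = 10 weeks.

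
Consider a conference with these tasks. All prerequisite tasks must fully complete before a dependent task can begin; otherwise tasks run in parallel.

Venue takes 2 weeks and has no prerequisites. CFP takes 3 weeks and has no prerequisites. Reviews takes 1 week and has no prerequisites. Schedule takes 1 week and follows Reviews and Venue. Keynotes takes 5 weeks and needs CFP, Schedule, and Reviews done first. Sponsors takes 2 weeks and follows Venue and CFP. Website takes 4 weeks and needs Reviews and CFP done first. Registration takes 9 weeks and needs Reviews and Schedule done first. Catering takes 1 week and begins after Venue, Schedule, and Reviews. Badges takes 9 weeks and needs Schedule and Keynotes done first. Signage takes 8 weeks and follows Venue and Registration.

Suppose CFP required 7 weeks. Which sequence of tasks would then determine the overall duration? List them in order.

Baseline: Venue→Schedule→Registration→Signage = 2+1+9+8 = 20 → 20 weeks.
The longest path through CFP is only 17 weeks, so CFP has float 3.
The binding chain switches to CFP→Keynotes→Badges = 7+5+9 = 21; finish 21 weeks.

CFP, Keynotes, Badges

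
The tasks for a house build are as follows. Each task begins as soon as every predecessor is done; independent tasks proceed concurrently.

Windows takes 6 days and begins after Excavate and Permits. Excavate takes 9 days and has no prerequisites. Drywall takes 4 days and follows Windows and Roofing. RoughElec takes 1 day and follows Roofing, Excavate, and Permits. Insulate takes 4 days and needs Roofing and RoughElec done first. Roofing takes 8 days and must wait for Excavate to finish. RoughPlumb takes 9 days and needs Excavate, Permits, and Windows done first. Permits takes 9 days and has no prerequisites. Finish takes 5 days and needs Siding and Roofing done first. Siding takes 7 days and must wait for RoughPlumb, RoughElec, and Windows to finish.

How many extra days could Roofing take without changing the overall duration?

6

Critical path: Permits→Windows→RoughPlumb→Siding→Finish = 9+6+9+7+5 = 36, so the finish is 36 days.
Longest path through Roofing: 30 days (earliest finish 17, latest finish 23).
So Roofing can slip 23 − 17 = 6 days.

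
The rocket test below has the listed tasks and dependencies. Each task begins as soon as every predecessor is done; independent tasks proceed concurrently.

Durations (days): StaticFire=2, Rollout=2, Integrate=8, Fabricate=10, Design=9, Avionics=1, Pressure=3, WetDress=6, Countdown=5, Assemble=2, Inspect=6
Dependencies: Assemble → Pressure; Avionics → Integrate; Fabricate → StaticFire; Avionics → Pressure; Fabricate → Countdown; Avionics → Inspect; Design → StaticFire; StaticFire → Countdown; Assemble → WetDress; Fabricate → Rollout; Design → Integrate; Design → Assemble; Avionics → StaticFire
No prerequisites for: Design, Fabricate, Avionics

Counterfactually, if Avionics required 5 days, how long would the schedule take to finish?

Actual critical path: Design→Assemble→WetDress = 9+2+6 = 17 ⇒ 17 days.
Avionics is off the critical path — its longest chain is 9 days, giving 8 of slack.
No other chain overtakes it, so the finish is 17 days.

17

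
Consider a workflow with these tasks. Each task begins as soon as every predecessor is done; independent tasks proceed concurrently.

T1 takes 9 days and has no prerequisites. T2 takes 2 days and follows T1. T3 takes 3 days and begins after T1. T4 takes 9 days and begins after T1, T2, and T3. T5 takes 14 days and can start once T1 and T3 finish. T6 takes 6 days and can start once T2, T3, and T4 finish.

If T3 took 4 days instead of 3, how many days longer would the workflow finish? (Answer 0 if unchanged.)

1

As given, the longest chain is T1→T3→T4→T6 = 9+3+9+6 = 27, so the finish is 27 days.
Since T3 is critical, the +1 change carries straight to that chain (now 28 days).
That remains the longest chain; total 28 days.
Change in finish: 28 − 27 = +1 days.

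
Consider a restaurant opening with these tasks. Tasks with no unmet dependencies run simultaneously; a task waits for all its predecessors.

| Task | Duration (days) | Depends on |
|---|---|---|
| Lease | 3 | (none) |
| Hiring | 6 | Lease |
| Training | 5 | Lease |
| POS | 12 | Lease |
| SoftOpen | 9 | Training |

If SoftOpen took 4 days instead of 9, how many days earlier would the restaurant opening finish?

2

The binding path is Lease→Training→SoftOpen = 3+5+9 = 17; finish at 17 days.
SoftOpen lies on that path, so at 4 days the path becomes 12 days.
New critical path: Lease→POS = 3+12 = 15 ⇒ 15 days.
Change in finish: 15 − 17 = -2 days.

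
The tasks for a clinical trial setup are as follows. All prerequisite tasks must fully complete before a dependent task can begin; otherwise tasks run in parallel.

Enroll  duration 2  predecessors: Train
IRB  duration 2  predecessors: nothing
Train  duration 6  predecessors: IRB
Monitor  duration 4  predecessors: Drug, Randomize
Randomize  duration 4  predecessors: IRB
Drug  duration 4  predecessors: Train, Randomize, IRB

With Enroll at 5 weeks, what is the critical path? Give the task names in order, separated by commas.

Critical path before the change: IRB→Train→Drug→Monitor = 2+6+4+4 = 16 giving 16 weeks.
Enroll is off the critical path — its longest chain is 10 weeks, giving 6 of slack.
The critical path is still IRB→Train→Drug→Monitor; finish is now 16 weeks.

IRB, Train, Drug, Monitor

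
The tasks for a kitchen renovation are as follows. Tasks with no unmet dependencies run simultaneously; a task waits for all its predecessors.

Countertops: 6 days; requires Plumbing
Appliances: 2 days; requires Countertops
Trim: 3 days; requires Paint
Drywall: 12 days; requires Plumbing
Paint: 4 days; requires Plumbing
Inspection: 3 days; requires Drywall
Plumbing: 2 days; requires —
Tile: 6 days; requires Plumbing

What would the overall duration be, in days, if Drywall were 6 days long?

Critical path before the change: Plumbing→Drywall→Inspection = 2+12+3 = 17 giving 17 days.
Drywall lies on that path, so at 6 days the path becomes 11 days.
No other chain overtakes it, so the finish is 11 days.

11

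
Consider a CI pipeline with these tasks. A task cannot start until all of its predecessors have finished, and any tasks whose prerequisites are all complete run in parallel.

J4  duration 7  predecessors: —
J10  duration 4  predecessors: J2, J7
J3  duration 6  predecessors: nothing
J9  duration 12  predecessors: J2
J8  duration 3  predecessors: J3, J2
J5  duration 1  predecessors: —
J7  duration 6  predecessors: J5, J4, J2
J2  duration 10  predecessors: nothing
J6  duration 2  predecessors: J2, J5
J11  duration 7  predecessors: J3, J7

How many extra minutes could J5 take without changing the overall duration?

The longest chain is J2→J7→J11 = 10+6+7 = 23; overall finish 23 minutes.
J5 finishes as early as 1 and must finish by 10.
Slack of J5 = 9 − 0 = 9 minutes.

9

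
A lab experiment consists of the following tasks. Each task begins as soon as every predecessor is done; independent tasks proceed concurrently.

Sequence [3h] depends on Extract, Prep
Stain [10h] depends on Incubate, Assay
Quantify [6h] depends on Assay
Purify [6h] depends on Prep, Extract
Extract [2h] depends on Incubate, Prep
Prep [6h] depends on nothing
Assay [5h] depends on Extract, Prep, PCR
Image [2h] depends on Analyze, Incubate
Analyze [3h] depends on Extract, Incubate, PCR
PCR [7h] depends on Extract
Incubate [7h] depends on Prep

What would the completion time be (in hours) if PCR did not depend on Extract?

Original critical path: Prep→Incubate→Extract→PCR→Assay→Stain = 6+7+2+7+5+10 = 37 ⇒ 37 hours.
Without Extract→PCR, PCR's earliest start moves from 15 to 0.
The longest chain is now Prep→Incubate→Extract→Assay→Stain = 6+7+2+5+10 = 30, so the lab experiment takes 30 hours.

30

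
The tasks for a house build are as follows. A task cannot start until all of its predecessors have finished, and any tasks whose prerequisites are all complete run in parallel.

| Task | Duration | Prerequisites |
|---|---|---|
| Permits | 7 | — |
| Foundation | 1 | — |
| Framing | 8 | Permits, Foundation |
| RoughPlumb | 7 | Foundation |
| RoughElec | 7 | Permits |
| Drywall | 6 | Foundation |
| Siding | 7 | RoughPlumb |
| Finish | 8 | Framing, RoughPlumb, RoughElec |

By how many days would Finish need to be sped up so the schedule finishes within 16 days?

Current finish: 23 days; target: 16.
Finish is on every critical path, so each day cut from Finish cuts the finish by one (this holds down to a finish of 16).
Need 23 − 16 = 7 days off Finish → Finish becomes 1 day, finish becomes 16.

7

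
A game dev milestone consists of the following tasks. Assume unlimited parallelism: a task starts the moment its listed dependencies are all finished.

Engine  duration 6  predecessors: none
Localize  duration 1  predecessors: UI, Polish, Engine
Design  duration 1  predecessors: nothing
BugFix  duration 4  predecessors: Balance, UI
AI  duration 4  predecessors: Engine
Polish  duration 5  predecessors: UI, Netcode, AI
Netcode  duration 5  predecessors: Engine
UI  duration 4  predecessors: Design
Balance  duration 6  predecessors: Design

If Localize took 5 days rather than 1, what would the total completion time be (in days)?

Baseline: Engine→Netcode→Polish→Localize = 6+5+5+1 = 17 → 17 days.
Localize lies on that path, so at 5 days the path becomes 21 days.
The critical path is still Engine→Netcode→Polish→Localize; finish is now 21 days.

21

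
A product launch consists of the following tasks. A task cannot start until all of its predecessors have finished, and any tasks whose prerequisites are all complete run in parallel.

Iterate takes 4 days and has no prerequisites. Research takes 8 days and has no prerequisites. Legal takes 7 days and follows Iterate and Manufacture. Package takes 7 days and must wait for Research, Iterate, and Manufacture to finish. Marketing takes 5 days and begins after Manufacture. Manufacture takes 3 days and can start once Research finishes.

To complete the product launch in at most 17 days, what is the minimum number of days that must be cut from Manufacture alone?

Current finish: 18 days; target: 17.
Manufacture is on every critical path, so each day cut from Manufacture cuts the finish by one (this holds down to a finish of 16).
Need 18 − 17 = 1 day off Manufacture → Manufacture becomes 2 days, finish becomes 17.

1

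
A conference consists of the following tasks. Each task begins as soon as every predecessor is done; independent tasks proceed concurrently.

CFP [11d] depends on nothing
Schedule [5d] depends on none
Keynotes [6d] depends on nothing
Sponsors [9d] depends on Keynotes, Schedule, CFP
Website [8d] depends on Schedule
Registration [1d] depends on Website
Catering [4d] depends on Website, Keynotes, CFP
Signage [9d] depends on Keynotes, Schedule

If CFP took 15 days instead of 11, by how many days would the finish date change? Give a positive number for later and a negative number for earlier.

The binding path is CFP→Sponsors = 11+9 = 20; finish at 20 days.
CFP is on the critical path; changing it to 15 makes that path 24 days.
The critical path is still CFP→Sponsors; finish is now 24 days.
Change in finish: 24 − 20 = +4 days.

4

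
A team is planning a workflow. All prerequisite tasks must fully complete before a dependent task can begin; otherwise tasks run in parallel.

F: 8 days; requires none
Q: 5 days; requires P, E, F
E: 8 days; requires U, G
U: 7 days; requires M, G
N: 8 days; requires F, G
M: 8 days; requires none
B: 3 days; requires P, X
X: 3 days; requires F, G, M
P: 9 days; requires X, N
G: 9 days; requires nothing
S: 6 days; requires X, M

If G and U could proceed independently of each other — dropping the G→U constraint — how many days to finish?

31

Before: longest chain G→N→P→Q = 9+8+9+5 = 31, finish 31.
Without G→U, U's earliest start moves from 9 to 8.
After: G→N→P→Q = 9+8+9+5 = 31 → 31 days.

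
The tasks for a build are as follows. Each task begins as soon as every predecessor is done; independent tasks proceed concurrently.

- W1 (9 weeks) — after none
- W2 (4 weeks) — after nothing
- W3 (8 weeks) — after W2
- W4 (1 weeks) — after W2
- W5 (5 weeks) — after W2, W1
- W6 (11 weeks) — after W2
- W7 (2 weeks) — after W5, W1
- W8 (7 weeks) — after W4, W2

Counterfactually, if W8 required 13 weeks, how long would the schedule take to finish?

18

Critical path before the change: W1→W5→W7 = 9+5+2 = 16 giving 16 weeks.
W8 is off the critical path — its longest chain is 12 weeks, giving 4 of slack.
The binding chain switches to W2→W4→W8 = 4+1+13 = 18; finish 18 weeks.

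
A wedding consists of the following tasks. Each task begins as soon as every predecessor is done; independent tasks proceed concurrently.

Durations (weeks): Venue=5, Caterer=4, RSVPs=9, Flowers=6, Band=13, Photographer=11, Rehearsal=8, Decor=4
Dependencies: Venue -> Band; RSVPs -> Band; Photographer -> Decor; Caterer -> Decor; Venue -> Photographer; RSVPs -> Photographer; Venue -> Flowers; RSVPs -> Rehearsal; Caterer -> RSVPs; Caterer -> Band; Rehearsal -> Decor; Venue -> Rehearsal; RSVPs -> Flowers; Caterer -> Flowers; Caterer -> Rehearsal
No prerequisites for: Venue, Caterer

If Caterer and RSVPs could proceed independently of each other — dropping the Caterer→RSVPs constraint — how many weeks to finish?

Before: longest chain Caterer→RSVPs→Photographer→Decor = 4+9+11+4 = 28, finish 28.
Without Caterer→RSVPs, RSVPs's earliest start moves from 4 to 0.
New critical path: RSVPs→Photographer→Decor = 9+11+4 = 24 ⇒ 24 weeks.

24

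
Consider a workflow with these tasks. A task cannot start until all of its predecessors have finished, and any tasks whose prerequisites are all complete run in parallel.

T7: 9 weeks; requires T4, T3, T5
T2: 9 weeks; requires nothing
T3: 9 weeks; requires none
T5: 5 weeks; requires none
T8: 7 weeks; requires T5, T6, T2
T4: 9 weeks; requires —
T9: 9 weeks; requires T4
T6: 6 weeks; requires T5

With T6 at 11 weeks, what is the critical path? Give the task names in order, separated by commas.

T5, T6, T8

Critical path before the change: T5→T6→T8 = 5+6+7 = 18 giving 18 weeks.
T6 is on the critical path; changing it to 11 makes that path 23 weeks.
No other chain overtakes it, so the finish is 23 weeks.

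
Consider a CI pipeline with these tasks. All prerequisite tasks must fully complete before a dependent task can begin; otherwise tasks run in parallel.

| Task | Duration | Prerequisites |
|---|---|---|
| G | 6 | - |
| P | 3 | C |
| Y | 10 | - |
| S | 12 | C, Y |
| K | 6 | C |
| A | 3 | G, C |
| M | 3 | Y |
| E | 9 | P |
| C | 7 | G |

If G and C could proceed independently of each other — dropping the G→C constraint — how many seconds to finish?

Original critical path: G→C→S = 6+7+12 = 25 ⇒ 25 seconds.
Without G→C, C's earliest start moves from 6 to 0.
The longest chain is now Y→S = 10+12 = 22, so the project takes 22 seconds.

22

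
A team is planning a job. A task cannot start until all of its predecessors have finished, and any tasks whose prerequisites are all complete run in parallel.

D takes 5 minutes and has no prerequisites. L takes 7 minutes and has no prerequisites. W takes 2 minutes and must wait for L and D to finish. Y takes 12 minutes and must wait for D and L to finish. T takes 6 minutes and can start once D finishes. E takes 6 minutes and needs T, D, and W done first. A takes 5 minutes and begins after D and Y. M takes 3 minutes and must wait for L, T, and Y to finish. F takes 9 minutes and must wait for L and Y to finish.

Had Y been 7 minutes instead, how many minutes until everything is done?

Actual critical path: L→Y→F = 7+12+9 = 28 ⇒ 28 minutes.
Y lies on that path, so at 7 minutes the path becomes 23 minutes.
The critical path is still L→Y→F; finish is now 23 minutes.

23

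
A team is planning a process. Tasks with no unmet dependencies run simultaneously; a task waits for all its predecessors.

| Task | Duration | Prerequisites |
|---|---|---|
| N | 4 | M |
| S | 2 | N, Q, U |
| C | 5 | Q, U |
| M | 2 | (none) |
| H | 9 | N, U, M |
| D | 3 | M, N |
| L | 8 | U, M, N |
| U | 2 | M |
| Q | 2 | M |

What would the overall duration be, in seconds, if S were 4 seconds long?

As given, the longest chain is M→N→H = 2+4+9 = 15, so the finish is 15 seconds.
The longest path through S is only 8 seconds, so S has float 7.
That remains the longest chain; total 15 seconds.

15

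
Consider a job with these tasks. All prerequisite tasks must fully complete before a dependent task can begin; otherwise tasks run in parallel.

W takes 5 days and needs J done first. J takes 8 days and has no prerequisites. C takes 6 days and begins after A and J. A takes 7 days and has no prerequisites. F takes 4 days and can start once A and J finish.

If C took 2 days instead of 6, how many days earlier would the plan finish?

1

Actual critical path: J→C = 8+6 = 14 ⇒ 14 days.
C is on the critical path; changing it to 2 makes that path 10 days.
New critical path: J→W = 8+5 = 13 ⇒ 13 days.
Change in finish: 13 − 14 = -1 days.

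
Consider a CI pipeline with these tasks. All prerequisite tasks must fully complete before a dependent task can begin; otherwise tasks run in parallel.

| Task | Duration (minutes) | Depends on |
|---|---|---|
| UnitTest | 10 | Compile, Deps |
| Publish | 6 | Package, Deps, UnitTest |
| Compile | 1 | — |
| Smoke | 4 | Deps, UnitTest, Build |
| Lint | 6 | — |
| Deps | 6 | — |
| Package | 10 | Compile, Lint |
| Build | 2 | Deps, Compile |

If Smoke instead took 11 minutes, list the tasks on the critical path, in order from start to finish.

Deps, UnitTest, Smoke

Critical path before the change: Deps→UnitTest→Publish = 6+10+6 = 22 giving 22 minutes.
Smoke has 2 minutes of float (longest path through it is 20).
The binding chain switches to Deps→UnitTest→Smoke = 6+10+11 = 27; finish 27 minutes.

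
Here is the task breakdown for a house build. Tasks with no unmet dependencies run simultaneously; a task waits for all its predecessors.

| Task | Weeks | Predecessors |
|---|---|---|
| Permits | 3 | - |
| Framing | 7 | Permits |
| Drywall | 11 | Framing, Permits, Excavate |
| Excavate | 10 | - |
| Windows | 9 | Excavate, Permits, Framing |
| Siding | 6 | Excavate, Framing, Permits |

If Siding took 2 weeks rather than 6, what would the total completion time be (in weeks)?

21

The binding path is Permits→Framing→Drywall = 3+7+11 = 21; finish at 21 weeks.
The longest path through Siding is only 16 weeks, so Siding has float 5.
No other chain overtakes it, so the finish is 21 weeks.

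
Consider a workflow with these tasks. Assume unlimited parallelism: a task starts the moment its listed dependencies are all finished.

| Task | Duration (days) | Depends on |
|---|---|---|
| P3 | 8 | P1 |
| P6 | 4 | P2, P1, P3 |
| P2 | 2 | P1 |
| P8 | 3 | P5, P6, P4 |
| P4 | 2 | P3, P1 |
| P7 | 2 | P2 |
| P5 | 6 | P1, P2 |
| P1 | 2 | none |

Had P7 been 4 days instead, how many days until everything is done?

Baseline: P1→P3→P6→P8 = 2+8+4+3 = 17 → 17 days.
P7 is off the critical path — its longest chain is 6 days, giving 11 of slack.
That remains the longest chain; total 17 days.

17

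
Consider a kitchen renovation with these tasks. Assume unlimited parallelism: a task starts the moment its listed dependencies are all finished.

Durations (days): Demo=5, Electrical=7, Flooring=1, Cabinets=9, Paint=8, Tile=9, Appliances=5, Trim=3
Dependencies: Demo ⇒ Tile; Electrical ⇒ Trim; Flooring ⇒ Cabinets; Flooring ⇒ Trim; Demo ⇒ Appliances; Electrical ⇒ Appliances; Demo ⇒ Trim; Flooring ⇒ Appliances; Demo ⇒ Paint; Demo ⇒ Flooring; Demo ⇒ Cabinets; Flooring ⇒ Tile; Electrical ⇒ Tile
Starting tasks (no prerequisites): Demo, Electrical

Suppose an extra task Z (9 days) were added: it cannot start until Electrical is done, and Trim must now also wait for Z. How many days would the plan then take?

Originally the plan takes 16 days.
With Z inserted, Trim now waits for max(Demo, Flooring, Electrical, Z).
New critical path: Electrical→Z→Trim = 7+9+3 = 19 ⇒ 19 days.

19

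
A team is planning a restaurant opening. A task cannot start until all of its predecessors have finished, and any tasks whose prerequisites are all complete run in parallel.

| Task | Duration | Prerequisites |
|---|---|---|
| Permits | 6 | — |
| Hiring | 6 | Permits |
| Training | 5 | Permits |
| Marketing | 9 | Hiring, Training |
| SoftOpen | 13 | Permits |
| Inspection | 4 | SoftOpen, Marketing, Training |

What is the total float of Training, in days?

1

Permits→Hiring→Marketing→Inspection = 6+6+9+4 = 25 sets the makespan at 25 days.
Longest path through Training: 24 days (earliest finish 11, latest finish 12).
Float = 25 − 24 = 1.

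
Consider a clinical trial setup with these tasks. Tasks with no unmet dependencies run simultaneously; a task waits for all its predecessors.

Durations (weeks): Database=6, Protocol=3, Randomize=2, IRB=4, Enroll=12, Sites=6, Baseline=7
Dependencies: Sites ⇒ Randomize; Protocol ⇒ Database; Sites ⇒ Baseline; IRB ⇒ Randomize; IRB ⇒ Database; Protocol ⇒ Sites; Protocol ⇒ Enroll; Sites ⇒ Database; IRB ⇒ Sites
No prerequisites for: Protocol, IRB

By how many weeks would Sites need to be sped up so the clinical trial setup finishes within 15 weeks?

2

Current finish: 17 weeks; target: 15.
Sites is on every critical path, so each week cut from Sites cuts the finish by one (this holds down to a finish of 15).
Need 17 − 15 = 2 weeks off Sites → Sites becomes 4 weeks, finish becomes 15.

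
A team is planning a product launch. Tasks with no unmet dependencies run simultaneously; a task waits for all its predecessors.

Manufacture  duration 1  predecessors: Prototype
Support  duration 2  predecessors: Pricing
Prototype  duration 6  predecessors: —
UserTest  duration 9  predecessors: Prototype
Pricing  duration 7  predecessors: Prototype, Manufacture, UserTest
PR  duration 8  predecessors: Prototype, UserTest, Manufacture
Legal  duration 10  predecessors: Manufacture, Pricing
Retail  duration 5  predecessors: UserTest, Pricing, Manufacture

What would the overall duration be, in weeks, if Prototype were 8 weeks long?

34

Baseline: Prototype→UserTest→Pricing→Legal = 6+9+7+10 = 32 → 32 weeks.
Since Prototype is critical, the +2 change carries straight to that chain (now 34 weeks).
No other chain overtakes it, so the finish is 34 weeks.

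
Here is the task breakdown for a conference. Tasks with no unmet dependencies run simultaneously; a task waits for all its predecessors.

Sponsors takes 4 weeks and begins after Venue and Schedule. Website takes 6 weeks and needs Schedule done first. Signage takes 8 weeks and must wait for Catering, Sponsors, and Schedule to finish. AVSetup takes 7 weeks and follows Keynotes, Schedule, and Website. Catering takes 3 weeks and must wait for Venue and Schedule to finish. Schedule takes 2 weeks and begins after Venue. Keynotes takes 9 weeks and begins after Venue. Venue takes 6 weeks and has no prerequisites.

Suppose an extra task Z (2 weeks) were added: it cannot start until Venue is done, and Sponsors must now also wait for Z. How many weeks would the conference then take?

Originally the conference takes 22 weeks.
With Z inserted, Sponsors now waits for max(Venue, Schedule, Z).
New critical path: Venue→Keynotes→AVSetup = 6+9+7 = 22 ⇒ 22 weeks.

22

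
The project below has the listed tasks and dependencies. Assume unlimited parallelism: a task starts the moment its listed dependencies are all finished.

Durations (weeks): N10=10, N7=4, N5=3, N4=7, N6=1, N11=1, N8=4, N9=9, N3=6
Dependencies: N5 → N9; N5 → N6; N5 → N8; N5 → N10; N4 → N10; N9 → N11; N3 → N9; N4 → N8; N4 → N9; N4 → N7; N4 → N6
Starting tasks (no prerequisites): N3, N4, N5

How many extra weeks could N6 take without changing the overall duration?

N4→N9→N11 = 7+9+1 = 17 sets the makespan at 17 weeks.
The longest chain containing N6 totals 8 weeks.
Slack of N6 = 16 − 7 = 9 weeks.

9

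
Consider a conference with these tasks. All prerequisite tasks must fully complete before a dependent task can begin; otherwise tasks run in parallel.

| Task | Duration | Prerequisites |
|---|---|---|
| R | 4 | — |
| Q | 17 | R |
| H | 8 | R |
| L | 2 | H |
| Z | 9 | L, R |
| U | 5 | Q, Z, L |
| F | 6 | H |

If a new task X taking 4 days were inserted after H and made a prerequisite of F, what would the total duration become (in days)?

28

Originally the conference takes 28 days.
With X inserted, F now waits for max(H, X).
New critical path: R→H→L→Z→U = 4+8+2+9+5 = 28 ⇒ 28 days.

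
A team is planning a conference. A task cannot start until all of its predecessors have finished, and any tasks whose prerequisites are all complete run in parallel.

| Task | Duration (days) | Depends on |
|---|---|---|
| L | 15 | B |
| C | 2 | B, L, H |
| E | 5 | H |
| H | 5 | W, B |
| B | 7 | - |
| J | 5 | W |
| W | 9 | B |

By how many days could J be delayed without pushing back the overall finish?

B→W→H→E = 7+9+5+5 = 26 sets the makespan at 26 days.
Longest path through J: 21 days (earliest finish 21, latest finish 26).
So J can slip 26 − 21 = 5 days.

5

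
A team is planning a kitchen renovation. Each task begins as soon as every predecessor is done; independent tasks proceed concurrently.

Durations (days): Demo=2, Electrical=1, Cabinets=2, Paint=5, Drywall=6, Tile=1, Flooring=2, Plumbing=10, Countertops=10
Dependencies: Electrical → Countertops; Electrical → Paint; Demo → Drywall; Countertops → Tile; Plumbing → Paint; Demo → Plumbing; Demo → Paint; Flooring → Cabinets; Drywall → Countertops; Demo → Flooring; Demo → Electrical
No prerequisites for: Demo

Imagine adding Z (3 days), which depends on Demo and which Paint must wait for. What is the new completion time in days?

19

Originally the schedule takes 19 days.
With Z inserted, Paint now waits for max(Plumbing, Demo, Electrical, Z).
New critical path: Demo→Drywall→Countertops→Tile = 2+6+10+1 = 19 ⇒ 19 days.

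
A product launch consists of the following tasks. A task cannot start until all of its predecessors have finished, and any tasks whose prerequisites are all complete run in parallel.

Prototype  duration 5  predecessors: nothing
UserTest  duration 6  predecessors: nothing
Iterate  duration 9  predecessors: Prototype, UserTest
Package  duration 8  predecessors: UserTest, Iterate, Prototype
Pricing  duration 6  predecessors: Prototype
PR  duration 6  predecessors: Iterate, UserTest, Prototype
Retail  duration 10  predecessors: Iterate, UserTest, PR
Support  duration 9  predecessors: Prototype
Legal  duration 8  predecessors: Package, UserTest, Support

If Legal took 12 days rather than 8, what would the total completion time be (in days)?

Baseline: UserTest→Iterate→Package→Legal = 6+9+8+8 = 31 → 31 days.
Since Legal is critical, the +4 change carries straight to that chain (now 35 days).
No other chain overtakes it, so the finish is 35 days.

35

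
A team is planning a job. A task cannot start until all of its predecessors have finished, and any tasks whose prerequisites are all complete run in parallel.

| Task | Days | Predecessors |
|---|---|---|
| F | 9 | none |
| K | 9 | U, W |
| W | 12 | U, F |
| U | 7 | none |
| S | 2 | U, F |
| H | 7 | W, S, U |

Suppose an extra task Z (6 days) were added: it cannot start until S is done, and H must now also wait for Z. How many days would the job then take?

30

Originally the job takes 30 days.
With Z inserted, H now waits for max(W, S, U, Z).
New critical path: F→W→K = 9+12+9 = 30 ⇒ 30 days.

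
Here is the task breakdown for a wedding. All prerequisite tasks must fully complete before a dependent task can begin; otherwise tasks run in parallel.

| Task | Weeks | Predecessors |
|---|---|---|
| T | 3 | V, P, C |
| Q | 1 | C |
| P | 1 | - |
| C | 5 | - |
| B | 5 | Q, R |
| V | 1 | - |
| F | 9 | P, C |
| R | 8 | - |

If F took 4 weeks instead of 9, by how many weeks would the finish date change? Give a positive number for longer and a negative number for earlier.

-1

The binding path is C→F = 5+9 = 14; finish at 14 weeks.
F is on the critical path; changing it to 4 makes that path 9 weeks.
New critical path: R→B = 8+5 = 13 ⇒ 13 weeks.
Change in finish: 13 − 14 = -1 weeks.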